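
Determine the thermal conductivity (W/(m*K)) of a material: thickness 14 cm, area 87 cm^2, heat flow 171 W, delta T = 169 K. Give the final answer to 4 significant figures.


k = Q*L / (A*dT)
L = 0.14 m, A = 8.7e-03 m^2
k = 171 * 0.14 / (8.7e-03 * 169)
k = 16.28 W/(m*K)


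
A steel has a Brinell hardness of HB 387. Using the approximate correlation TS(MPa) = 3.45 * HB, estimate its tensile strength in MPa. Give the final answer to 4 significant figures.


TS (MPa) = 3.45 * HB
TS = 3.45 * 387
TS = 1335 MPa


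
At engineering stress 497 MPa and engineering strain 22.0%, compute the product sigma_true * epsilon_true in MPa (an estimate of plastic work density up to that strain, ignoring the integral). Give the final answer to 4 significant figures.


sigma_true = sigma_eng * (1 + epsilon_eng)
sigma_true = 497 * (1 + 0.22) = 606.34 MPa
epsilon_true = ln(1 + epsilon_eng)
epsilon_true = ln(1 + 0.22) = 0.198851
sigma_true * epsilon_true = 606.34 * 0.198851 = 120.6 MPa


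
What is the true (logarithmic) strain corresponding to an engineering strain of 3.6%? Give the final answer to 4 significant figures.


epsilon_true = ln(1 + epsilon_eng)
epsilon_true = ln(1 + 0.036)
epsilon_true = 0.03537


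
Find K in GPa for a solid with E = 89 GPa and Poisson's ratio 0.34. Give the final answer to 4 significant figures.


K = E / (3*(1-2*nu))
K = 89 / (3*(1-2*0.34))
K = 92.71 GPa


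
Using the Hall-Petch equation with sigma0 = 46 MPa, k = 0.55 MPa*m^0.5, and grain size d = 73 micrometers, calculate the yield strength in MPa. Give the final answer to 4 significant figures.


sigma_y = sigma0 + k / sqrt(d)
d = 73 um = 7.3e-05 m
sigma_y = 46 + 0.55 / sqrt(7.3e-05)
sigma_y = 110.4 MPa


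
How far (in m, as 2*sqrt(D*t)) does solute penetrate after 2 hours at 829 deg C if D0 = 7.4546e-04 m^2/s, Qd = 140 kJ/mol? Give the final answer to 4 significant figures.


Step 1: D = D0 * exp(-Qd/(R*T))
T = 1102.15 K
D = 7.4546e-04 * exp(-140e3 / (8.314 * 1102.15)) = 1.72627e-10 m^2/s
Step 2: L = 2*sqrt(D*t)
t = 2 h = 7200 s
L = 2*sqrt(1.72627e-10 * 7200) = 2.23e-03 m


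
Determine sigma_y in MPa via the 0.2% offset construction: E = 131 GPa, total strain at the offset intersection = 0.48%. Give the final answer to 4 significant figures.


Offset strain = 0.002
Elastic strain at yield = total_strain - offset = 4.8e-03 - 0.002 = 2.8e-03
sigma_y = E * elastic_strain = 131000 * 2.8e-03
sigma_y = 366.8 MPa


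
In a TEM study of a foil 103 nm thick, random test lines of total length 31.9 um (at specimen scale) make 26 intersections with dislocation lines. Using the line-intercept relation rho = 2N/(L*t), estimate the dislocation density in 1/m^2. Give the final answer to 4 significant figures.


rho = 2N / (L * t)
L = 31.9 um = 3.19e-05 m, t = 103 nm = 1.03e-07 m
rho = 2 * 26 / (3.19e-05 * 1.03e-07)
rho = 1.583e+13 1/m^2


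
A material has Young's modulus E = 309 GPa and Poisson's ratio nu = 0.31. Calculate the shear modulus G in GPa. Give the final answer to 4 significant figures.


G = E / (2*(1+nu))
G = 309 / (2*(1+0.31))
G = 117.9 GPa


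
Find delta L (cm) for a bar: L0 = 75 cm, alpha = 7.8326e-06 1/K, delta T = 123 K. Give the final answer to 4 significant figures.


dL = L0 * alpha * dT
dL = 75 * 7.8326e-06 * 123
dL = 0.07226 cm


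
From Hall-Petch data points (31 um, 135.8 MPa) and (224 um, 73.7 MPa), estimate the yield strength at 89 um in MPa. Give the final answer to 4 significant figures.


sigma_y = sigma0 + k / sqrt(d)
1/sqrt(d1) = 1/sqrt(3.1e-05) = 179.605;  1/sqrt(d2) = 66.8153
k = (sigma1 - sigma2) / (1/sqrt(d1) - 1/sqrt(d2)) = (135.8 - 73.7) / (179.605 - 66.8153) = 0.550581 MPa*m^0.5
sigma0 = sigma1 - k/sqrt(d1) = 135.8 - 0.550581*179.605 = 36.9128 MPa
sigma_y(d3) = 36.9128 + 0.550581 / sqrt(8.9e-05) = 95.27 MPa


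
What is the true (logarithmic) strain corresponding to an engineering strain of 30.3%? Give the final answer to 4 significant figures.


epsilon_true = ln(1 + epsilon_eng)
epsilon_true = ln(1 + 0.303)
epsilon_true = 0.2647


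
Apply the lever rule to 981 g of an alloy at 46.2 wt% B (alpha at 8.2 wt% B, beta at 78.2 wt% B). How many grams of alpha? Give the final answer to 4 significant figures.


f_alpha = (C_beta - C0) / (C_beta - C_alpha)
f_alpha = (78.2 - 46.2) / (78.2 - 8.2) = 0.457143
m_alpha = f_alpha * m_total = 0.457143 * 981 = 448.5 g


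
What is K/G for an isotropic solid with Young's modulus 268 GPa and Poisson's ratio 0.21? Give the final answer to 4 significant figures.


G = E / (2*(1+nu))
G = 268 / (2*(1+0.21)) = 110.744 GPa
K = E / (3*(1-2*nu))
K = 268 / (3*(1-2*0.21)) = 154.023 GPa
K/G = 154.023 / 110.744 = 1.391


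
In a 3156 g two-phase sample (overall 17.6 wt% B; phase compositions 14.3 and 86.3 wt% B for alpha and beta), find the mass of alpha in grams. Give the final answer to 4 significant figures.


f_alpha = (C_beta - C0) / (C_beta - C_alpha)
f_alpha = (86.3 - 17.6) / (86.3 - 14.3) = 0.954167
m_alpha = f_alpha * m_total = 0.954167 * 3156 = 3011 g


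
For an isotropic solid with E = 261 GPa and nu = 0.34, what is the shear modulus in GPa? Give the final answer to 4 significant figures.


G = E / (2*(1+nu))
G = 261 / (2*(1+0.34))
G = 97.39 GPa


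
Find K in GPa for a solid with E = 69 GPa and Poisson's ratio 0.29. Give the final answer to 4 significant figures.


K = E / (3*(1-2*nu))
K = 69 / (3*(1-2*0.29))
K = 54.76 GPa


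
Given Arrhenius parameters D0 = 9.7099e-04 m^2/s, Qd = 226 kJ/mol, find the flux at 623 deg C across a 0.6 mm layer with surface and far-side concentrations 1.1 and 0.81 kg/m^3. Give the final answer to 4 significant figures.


Step 1: D = D0 * exp(-Qd/(R*T))
T = 623 + 273.15 = 896.15 K
D = 9.7099e-04 * exp(-226e3 / (8.314 * 896.15)) = 6.51162e-17 m^2/s
Step 2: J = D * (C1 - C2) / dx
J = 6.51162e-17 * (1.1 - 0.81) / 6e-04
J = 3.147e-14 kg/(m^2*s)


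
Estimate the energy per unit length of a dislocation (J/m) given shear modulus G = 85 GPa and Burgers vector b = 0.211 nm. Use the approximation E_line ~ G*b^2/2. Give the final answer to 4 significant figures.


E = G*b^2/2
b = 0.211 nm = 2.11e-10 m
G = 85 GPa = 8.5e+10 Pa
E = 0.5 * 8.5e+10 * (2.11e-10)^2
E = 1.892e-09 J/m


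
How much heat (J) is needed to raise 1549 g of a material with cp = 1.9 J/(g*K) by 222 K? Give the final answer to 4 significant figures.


Q = m * cp * dT
Q = 1549 * 1.9 * 222
Q = 653400 J


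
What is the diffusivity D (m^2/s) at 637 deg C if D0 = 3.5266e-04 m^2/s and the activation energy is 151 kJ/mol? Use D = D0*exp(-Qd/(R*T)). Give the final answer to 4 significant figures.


D = D0 * exp(-Qd / (R*T))
T = 910.15 K
D = 3.5266e-04 * exp(-151e3 / (8.314 * 910.15))
D = 7.603e-13 m^2/s


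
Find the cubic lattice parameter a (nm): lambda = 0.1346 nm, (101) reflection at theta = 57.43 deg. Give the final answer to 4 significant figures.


d = lambda / (2*sin(theta))
d = 0.1346 / (2*sin(57.43 deg))
d = 0.0798591 nm
a = d * sqrt(h^2+k^2+l^2) = 0.0798591 * sqrt(2)
a = 0.1129 nm


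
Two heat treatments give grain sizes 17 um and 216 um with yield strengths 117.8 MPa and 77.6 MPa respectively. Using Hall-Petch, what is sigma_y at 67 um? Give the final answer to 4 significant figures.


sigma_y = sigma0 + k / sqrt(d)
1/sqrt(d1) = 1/sqrt(1.7e-05) = 242.536;  1/sqrt(d2) = 68.0414
k = (sigma1 - sigma2) / (1/sqrt(d1) - 1/sqrt(d2)) = (117.8 - 77.6) / (242.536 - 68.0414) = 0.23038 MPa*m^0.5
sigma0 = sigma1 - k/sqrt(d1) = 117.8 - 0.23038*242.536 = 61.9246 MPa
sigma_y(d3) = 61.9246 + 0.23038 / sqrt(6.7e-05) = 90.07 MPa


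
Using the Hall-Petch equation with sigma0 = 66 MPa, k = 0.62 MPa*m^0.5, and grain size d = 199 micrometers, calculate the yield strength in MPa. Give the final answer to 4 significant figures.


sigma_y = sigma0 + k / sqrt(d)
d = 199 um = 1.99e-04 m
sigma_y = 66 + 0.62 / sqrt(1.99e-04)
sigma_y = 110 MPa


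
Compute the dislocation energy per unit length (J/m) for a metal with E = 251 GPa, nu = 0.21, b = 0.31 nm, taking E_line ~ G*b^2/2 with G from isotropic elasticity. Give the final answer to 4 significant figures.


Step 1: G = E / (2*(1+nu))
G = 251 / (2*(1+0.21)) = 103.719 GPa = 1.03719e+11 Pa
Step 2: E_line = G*b^2/2
b = 0.31 nm = 3.1e-10 m
E_line = 0.5 * 1.03719e+11 * (3.1e-10)^2 = 4.984e-09 J/m


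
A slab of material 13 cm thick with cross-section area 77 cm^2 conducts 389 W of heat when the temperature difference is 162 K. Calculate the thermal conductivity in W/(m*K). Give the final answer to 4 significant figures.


k = Q*L / (A*dT)
L = 0.13 m, A = 7.7e-03 m^2
k = 389 * 0.13 / (7.7e-03 * 162)
k = 40.54 W/(m*K)


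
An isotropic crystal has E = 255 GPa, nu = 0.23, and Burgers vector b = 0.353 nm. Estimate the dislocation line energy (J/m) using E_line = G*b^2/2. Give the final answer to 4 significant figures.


Step 1: G = E / (2*(1+nu))
G = 255 / (2*(1+0.23)) = 103.659 GPa = 1.03659e+11 Pa
Step 2: E_line = G*b^2/2
b = 0.353 nm = 3.53e-10 m
E_line = 0.5 * 1.03659e+11 * (3.53e-10)^2 = 6.458e-09 J/m


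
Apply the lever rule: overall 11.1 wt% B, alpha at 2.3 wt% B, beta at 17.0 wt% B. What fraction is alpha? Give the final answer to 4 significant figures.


f_alpha = (C_beta - C0) / (C_beta - C_alpha)
f_alpha = (17.0 - 11.1) / (17.0 - 2.3)
f_alpha = 0.4014


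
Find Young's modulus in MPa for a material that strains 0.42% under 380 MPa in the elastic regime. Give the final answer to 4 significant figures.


E = sigma / epsilon
epsilon = 0.42% = 4.2e-03
E = 380 / 4.2e-03
E = 90480 MPa


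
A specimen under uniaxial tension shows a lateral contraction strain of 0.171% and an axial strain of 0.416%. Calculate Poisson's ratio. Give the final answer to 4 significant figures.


nu = -epsilon_lat / epsilon_axial
Lateral strain is contraction (negative), so using magnitudes:
nu = 0.171 / 0.416
nu = 0.4111


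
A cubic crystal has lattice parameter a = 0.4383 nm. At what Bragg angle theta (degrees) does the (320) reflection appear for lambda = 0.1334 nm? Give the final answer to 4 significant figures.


d = a / sqrt(h^2+k^2+l^2)
d = 0.4383 / sqrt(13) = 0.121563 nm
lambda = 2*d*sin(theta)  =>  sin(theta) = lambda / (2*d)
sin(theta) = 0.1334 / (2 * 0.121563) = 0.548689
theta = 33.28 deg


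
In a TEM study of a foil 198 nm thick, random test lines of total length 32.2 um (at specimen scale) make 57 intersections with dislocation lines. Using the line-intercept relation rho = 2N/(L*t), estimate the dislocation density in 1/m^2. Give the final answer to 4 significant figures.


rho = 2N / (L * t)
L = 32.2 um = 3.22e-05 m, t = 198 nm = 1.98e-07 m
rho = 2 * 57 / (3.22e-05 * 1.98e-07)
rho = 1.788e+13 1/m^2


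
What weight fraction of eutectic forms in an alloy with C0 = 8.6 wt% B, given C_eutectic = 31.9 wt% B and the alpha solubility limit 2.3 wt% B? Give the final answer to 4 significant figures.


f_primary = (C_e - C0) / (C_e - C_alpha_max)
f_primary = (31.9 - 8.6) / (31.9 - 2.3)
f_primary = 0.787162
f_eutectic = 1 - 0.787162 = 0.2128


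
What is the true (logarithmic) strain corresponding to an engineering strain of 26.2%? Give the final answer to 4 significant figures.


epsilon_true = ln(1 + epsilon_eng)
epsilon_true = ln(1 + 0.262)
epsilon_true = 0.2327


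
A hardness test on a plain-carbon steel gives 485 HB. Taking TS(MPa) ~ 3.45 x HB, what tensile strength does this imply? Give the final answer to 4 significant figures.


TS (MPa) = 3.45 * HB
TS = 3.45 * 485
TS = 1673 MPa


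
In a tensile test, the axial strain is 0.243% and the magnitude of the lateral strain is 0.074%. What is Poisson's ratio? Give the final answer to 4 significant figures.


nu = -epsilon_lat / epsilon_axial
Lateral strain is contraction (negative), so using magnitudes:
nu = 0.074 / 0.243
nu = 0.3045


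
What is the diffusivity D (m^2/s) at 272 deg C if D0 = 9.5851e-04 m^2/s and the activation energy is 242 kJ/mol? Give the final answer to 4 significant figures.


D = D0 * exp(-Qd / (R*T))
T = 545.15 K
D = 9.5851e-04 * exp(-242e3 / (8.314 * 545.15))
D = 6.209e-27 m^2/s


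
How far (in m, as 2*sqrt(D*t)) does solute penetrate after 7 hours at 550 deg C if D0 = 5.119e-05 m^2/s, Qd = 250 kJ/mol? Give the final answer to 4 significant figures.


Step 1: D = D0 * exp(-Qd/(R*T))
T = 823.15 K
D = 5.119e-05 * exp(-250e3 / (8.314 * 823.15)) = 6.9881e-21 m^2/s
Step 2: L = 2*sqrt(D*t)
t = 7 h = 25200 s
L = 2*sqrt(6.9881e-21 * 25200) = 2.654e-08 m


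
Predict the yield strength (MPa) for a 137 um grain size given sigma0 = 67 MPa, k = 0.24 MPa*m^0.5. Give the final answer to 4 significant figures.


sigma_y = sigma0 + k / sqrt(d)
d = 137 um = 1.37e-04 m
sigma_y = 67 + 0.24 / sqrt(1.37e-04)
sigma_y = 87.5 MPa


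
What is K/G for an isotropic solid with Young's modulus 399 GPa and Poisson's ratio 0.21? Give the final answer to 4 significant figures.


G = E / (2*(1+nu))
G = 399 / (2*(1+0.21)) = 164.876 GPa
K = E / (3*(1-2*nu))
K = 399 / (3*(1-2*0.21)) = 229.31 GPa
K/G = 229.31 / 164.876 = 1.391


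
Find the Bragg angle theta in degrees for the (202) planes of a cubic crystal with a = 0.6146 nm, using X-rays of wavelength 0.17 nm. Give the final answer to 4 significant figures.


d = a / sqrt(h^2+k^2+l^2)
d = 0.6146 / sqrt(8) = 0.217294 nm
lambda = 2*d*sin(theta)  =>  sin(theta) = lambda / (2*d)
sin(theta) = 0.17 / (2 * 0.217294) = 0.391175
theta = 23.03 deg


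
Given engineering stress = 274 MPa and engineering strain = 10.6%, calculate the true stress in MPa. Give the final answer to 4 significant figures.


sigma_true = sigma_eng * (1 + epsilon_eng)
sigma_true = 274 * (1 + 0.106)
sigma_true = 303 MPa


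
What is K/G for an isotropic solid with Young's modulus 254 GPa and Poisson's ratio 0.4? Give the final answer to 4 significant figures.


G = E / (2*(1+nu))
G = 254 / (2*(1+0.4)) = 90.7143 GPa
K = E / (3*(1-2*nu))
K = 254 / (3*(1-2*0.4)) = 423.333 GPa
K/G = 423.333 / 90.7143 = 4.667


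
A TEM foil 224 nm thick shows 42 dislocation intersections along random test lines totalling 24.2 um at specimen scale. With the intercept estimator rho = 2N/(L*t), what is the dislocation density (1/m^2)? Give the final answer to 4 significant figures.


rho = 2N / (L * t)
L = 24.2 um = 2.42e-05 m, t = 224 nm = 2.24e-07 m
rho = 2 * 42 / (2.42e-05 * 2.24e-07)
rho = 1.55e+13 1/m^2


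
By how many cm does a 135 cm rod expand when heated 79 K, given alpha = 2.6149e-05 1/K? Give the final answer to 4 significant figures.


dL = L0 * alpha * dT
dL = 135 * 2.6149e-05 * 79
dL = 0.2789 cm


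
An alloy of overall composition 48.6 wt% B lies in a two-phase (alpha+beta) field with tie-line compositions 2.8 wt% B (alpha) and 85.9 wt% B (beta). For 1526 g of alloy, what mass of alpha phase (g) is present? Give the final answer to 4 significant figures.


f_alpha = (C_beta - C0) / (C_beta - C_alpha)
f_alpha = (85.9 - 48.6) / (85.9 - 2.8) = 0.448857
m_alpha = f_alpha * m_total = 0.448857 * 1526 = 685 g


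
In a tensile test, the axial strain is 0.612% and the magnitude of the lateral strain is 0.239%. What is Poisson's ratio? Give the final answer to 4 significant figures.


nu = -epsilon_lat / epsilon_axial
Lateral strain is contraction (negative), so using magnitudes:
nu = 0.239 / 0.612
nu = 0.3905


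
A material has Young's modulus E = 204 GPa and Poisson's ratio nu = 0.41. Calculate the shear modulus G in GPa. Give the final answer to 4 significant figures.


G = E / (2*(1+nu))
G = 204 / (2*(1+0.41))
G = 72.34 GPa


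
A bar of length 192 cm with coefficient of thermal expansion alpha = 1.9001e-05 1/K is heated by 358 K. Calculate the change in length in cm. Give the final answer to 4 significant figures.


dL = L0 * alpha * dT
dL = 192 * 1.9001e-05 * 358
dL = 1.306 cm


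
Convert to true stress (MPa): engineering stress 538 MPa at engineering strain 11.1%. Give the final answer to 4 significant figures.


sigma_true = sigma_eng * (1 + epsilon_eng)
sigma_true = 538 * (1 + 0.111)
sigma_true = 597.7 MPa


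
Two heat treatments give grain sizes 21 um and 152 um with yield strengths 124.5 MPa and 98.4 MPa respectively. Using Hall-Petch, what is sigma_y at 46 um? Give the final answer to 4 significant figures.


sigma_y = sigma0 + k / sqrt(d)
1/sqrt(d1) = 1/sqrt(2.1e-05) = 218.218;  1/sqrt(d2) = 81.1107
k = (sigma1 - sigma2) / (1/sqrt(d1) - 1/sqrt(d2)) = (124.5 - 98.4) / (218.218 - 81.1107) = 0.190362 MPa*m^0.5
sigma0 = sigma1 - k/sqrt(d1) = 124.5 - 0.190362*218.218 = 82.9596 MPa
sigma_y(d3) = 82.9596 + 0.190362 / sqrt(4.6e-05) = 111 MPa


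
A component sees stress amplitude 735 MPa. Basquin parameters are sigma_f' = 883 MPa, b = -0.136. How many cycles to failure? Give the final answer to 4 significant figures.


sigma_a = sigma_f' * (2*Nf)^b
2*Nf = (sigma_a / sigma_f')^(1/b)
2*Nf = (735 / 883)^(1/-0.136)
2*Nf = 3.85331
Nf = 1.927 cycles


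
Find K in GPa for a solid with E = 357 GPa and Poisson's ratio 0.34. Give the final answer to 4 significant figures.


K = E / (3*(1-2*nu))
K = 357 / (3*(1-2*0.34))
K = 371.9 GPa


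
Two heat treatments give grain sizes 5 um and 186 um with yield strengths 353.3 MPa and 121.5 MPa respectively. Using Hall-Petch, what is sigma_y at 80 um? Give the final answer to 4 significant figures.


sigma_y = sigma0 + k / sqrt(d)
1/sqrt(d1) = 1/sqrt(5e-06) = 447.214;  1/sqrt(d2) = 73.3236
k = (sigma1 - sigma2) / (1/sqrt(d1) - 1/sqrt(d2)) = (353.3 - 121.5) / (447.214 - 73.3236) = 0.619968 MPa*m^0.5
sigma0 = sigma1 - k/sqrt(d1) = 353.3 - 0.619968*447.214 = 76.0417 MPa
sigma_y(d3) = 76.0417 + 0.619968 / sqrt(8e-05) = 145.4 MPa


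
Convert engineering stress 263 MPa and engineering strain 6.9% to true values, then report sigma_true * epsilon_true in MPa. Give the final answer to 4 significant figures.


sigma_true = sigma_eng * (1 + epsilon_eng)
sigma_true = 263 * (1 + 0.069) = 281.147 MPa
epsilon_true = ln(1 + epsilon_eng)
epsilon_true = ln(1 + 0.069) = 0.0667236
sigma_true * epsilon_true = 281.147 * 0.0667236 = 18.76 MPa


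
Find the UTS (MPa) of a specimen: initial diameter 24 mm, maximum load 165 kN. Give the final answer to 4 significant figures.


A0 = pi*(d/2)^2 = pi*(24/2)^2 = 452.389 mm^2
UTS = F_max / A0 = 165*1000 / 452.389
UTS = 364.7 MPa


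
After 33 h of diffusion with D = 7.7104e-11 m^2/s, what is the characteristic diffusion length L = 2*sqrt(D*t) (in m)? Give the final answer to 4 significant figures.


t = 33 hr = 118800 s
Diffusion length = 2*sqrt(D*t)
= 2*sqrt(7.7104e-11 * 118800)
= 6.053e-03 m


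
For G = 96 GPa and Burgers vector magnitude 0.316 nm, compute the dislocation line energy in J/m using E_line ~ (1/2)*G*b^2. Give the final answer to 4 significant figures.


E = G*b^2/2
b = 0.316 nm = 3.16e-10 m
G = 96 GPa = 9.6e+10 Pa
E = 0.5 * 9.6e+10 * (3.16e-10)^2
E = 4.793e-09 J/m


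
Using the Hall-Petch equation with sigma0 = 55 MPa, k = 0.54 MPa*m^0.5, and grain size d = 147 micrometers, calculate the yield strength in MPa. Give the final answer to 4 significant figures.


sigma_y = sigma0 + k / sqrt(d)
d = 147 um = 1.47e-04 m
sigma_y = 55 + 0.54 / sqrt(1.47e-04)
sigma_y = 99.54 MPa


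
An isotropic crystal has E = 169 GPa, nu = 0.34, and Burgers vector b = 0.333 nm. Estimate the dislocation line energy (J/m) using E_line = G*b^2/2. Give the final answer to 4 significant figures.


Step 1: G = E / (2*(1+nu))
G = 169 / (2*(1+0.34)) = 63.0597 GPa = 6.30597e+10 Pa
Step 2: E_line = G*b^2/2
b = 0.333 nm = 3.33e-10 m
E_line = 0.5 * 6.30597e+10 * (3.33e-10)^2 = 3.496e-09 J/m


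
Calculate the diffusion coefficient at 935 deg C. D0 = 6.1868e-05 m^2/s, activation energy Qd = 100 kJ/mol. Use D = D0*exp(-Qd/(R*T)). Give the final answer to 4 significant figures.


D = D0 * exp(-Qd / (R*T))
T = 1208.15 K
D = 6.1868e-05 * exp(-100e3 / (8.314 * 1208.15))
D = 2.936e-09 m^2/s


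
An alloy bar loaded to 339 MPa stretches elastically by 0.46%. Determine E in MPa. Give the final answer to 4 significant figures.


E = sigma / epsilon
epsilon = 0.46% = 4.6e-03
E = 339 / 4.6e-03
E = 73700 MPa


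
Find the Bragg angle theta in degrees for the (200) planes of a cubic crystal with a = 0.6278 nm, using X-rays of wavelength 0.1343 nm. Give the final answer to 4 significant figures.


d = a / sqrt(h^2+k^2+l^2)
d = 0.6278 / sqrt(4) = 0.3139 nm
lambda = 2*d*sin(theta)  =>  sin(theta) = lambda / (2*d)
sin(theta) = 0.1343 / (2 * 0.3139) = 0.213922
theta = 12.35 deg


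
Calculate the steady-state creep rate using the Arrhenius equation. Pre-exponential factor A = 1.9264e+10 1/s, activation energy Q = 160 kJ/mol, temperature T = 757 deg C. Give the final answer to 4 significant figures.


rate = A * exp(-Q / (R*T))
T = 757 + 273.15 = 1030.15 K
rate = 1.9264e+10 * exp(-160e3 / (8.314 * 1030.15))
rate = 148.4 1/s


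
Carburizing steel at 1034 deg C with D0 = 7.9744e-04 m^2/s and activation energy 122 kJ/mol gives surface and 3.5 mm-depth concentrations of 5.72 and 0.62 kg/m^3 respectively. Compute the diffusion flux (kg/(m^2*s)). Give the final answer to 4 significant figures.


Step 1: D = D0 * exp(-Qd/(R*T))
T = 1034 + 273.15 = 1307.15 K
D = 7.9744e-04 * exp(-122e3 / (8.314 * 1307.15)) = 1.06247e-08 m^2/s
Step 2: J = D * (C1 - C2) / dx
J = 1.06247e-08 * (5.72 - 0.62) / 3.5e-03
J = 1.548e-05 kg/(m^2*s)


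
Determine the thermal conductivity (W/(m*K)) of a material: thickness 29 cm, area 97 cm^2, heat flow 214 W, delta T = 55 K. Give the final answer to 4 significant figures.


k = Q*L / (A*dT)
L = 0.29 m, A = 9.7e-03 m^2
k = 214 * 0.29 / (9.7e-03 * 55)
k = 116.3 W/(m*K)


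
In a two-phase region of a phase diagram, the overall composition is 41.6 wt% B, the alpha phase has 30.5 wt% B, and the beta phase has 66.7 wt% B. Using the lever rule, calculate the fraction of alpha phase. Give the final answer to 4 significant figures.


f_alpha = (C_beta - C0) / (C_beta - C_alpha)
f_alpha = (66.7 - 41.6) / (66.7 - 30.5)
f_alpha = 0.6934


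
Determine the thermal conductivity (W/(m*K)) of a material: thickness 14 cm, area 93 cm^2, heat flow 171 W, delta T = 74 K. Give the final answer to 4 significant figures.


k = Q*L / (A*dT)
L = 0.14 m, A = 9.3e-03 m^2
k = 171 * 0.14 / (9.3e-03 * 74)
k = 34.79 W/(m*K)


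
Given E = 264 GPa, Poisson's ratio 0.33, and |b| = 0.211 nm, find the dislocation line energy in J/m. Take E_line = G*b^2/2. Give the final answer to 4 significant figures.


Step 1: G = E / (2*(1+nu))
G = 264 / (2*(1+0.33)) = 99.2481 GPa = 9.92481e+10 Pa
Step 2: E_line = G*b^2/2
b = 0.211 nm = 2.11e-10 m
E_line = 0.5 * 9.92481e+10 * (2.11e-10)^2 = 2.209e-09 J/m


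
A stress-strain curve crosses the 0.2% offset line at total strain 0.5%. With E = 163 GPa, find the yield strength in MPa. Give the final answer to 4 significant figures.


Offset strain = 0.002
Elastic strain at yield = total_strain - offset = 5e-03 - 0.002 = 3e-03
sigma_y = E * elastic_strain = 163000 * 3e-03
sigma_y = 489 MPa


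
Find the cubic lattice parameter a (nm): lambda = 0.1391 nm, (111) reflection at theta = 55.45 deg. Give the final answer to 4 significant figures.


d = lambda / (2*sin(theta))
d = 0.1391 / (2*sin(55.45 deg))
d = 0.0844431 nm
a = d * sqrt(h^2+k^2+l^2) = 0.0844431 * sqrt(3)
a = 0.1463 nm


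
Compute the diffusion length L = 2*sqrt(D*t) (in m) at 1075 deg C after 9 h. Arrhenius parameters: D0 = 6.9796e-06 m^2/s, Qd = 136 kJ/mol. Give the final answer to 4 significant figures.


Step 1: D = D0 * exp(-Qd/(R*T))
T = 1348.15 K
D = 6.9796e-06 * exp(-136e3 / (8.314 * 1348.15)) = 3.752e-11 m^2/s
Step 2: L = 2*sqrt(D*t)
t = 9 h = 32400 s
L = 2*sqrt(3.752e-11 * 32400) = 2.205e-03 m


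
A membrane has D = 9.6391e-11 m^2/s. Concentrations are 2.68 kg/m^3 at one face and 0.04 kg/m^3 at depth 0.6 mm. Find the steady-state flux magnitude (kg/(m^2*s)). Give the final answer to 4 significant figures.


J = -D * (dC/dx) = D * (C1 - C2) / dx
J = 9.6391e-11 * (2.68 - 0.04) / 6e-04
J = 4.241e-07 kg/(m^2*s)


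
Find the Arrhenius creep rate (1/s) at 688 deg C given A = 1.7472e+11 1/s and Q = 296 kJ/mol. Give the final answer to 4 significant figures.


rate = A * exp(-Q / (R*T))
T = 688 + 273.15 = 961.15 K
rate = 1.7472e+11 * exp(-296e3 / (8.314 * 961.15))
rate = 1.43e-05 1/s


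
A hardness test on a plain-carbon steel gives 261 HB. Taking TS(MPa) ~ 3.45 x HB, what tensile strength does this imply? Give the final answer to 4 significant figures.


TS (MPa) = 3.45 * HB
TS = 3.45 * 261
TS = 900.5 MPa


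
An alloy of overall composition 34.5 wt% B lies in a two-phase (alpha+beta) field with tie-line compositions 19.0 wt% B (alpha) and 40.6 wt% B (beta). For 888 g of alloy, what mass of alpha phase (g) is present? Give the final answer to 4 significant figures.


f_alpha = (C_beta - C0) / (C_beta - C_alpha)
f_alpha = (40.6 - 34.5) / (40.6 - 19.0) = 0.282407
m_alpha = f_alpha * m_total = 0.282407 * 888 = 250.8 g


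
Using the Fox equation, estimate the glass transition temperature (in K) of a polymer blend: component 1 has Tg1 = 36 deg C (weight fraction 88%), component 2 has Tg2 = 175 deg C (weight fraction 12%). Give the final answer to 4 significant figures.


1/Tg = w1/Tg1 + w2/Tg2 (in Kelvin)
Tg1 = 309.15 K, Tg2 = 448.15 K
1/Tg = 0.88/309.15 + 0.12/448.15
Tg = 321.1 K


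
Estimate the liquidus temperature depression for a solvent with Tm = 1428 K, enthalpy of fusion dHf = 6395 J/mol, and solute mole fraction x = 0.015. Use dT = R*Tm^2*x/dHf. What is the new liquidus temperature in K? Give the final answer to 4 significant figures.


dT = R*Tm^2*x / dHf
dT = 8.314 * 1428^2 * 0.015 / 6395
dT = 39.7665 K
T_new = 1428 - 39.7665 = 1388 K


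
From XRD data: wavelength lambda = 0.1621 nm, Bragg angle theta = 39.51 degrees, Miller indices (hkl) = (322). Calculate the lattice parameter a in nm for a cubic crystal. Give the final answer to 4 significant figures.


d = lambda / (2*sin(theta))
d = 0.1621 / (2*sin(39.51 deg))
d = 0.127394 nm
a = d * sqrt(h^2+k^2+l^2) = 0.127394 * sqrt(17)
a = 0.5253 nm


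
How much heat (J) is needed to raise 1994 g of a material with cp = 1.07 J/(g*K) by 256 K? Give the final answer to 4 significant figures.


Q = m * cp * dT
Q = 1994 * 1.07 * 256
Q = 546200 J


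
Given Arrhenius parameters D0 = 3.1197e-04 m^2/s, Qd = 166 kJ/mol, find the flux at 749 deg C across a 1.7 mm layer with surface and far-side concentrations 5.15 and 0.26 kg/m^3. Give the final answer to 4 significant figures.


Step 1: D = D0 * exp(-Qd/(R*T))
T = 749 + 273.15 = 1022.15 K
D = 3.1197e-04 * exp(-166e3 / (8.314 * 1022.15)) = 1.02508e-12 m^2/s
Step 2: J = D * (C1 - C2) / dx
J = 1.02508e-12 * (5.15 - 0.26) / 1.7e-03
J = 2.949e-09 kg/(m^2*s)


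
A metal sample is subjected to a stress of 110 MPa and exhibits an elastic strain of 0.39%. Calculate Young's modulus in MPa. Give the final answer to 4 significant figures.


E = sigma / epsilon
epsilon = 0.39% = 3.9e-03
E = 110 / 3.9e-03
E = 28210 MPa


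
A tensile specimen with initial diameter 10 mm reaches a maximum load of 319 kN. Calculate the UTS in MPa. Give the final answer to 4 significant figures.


A0 = pi*(d/2)^2 = pi*(10/2)^2 = 78.5398 mm^2
UTS = F_max / A0 = 319*1000 / 78.5398
UTS = 4062 MPa


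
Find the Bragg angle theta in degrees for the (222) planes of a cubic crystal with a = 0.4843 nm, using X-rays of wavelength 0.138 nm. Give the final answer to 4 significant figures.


d = a / sqrt(h^2+k^2+l^2)
d = 0.4843 / sqrt(12) = 0.139805 nm
lambda = 2*d*sin(theta)  =>  sin(theta) = lambda / (2*d)
sin(theta) = 0.138 / (2 * 0.139805) = 0.493543
theta = 29.57 deg


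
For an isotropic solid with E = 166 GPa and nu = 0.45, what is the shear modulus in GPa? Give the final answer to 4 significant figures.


G = E / (2*(1+nu))
G = 166 / (2*(1+0.45))
G = 57.24 GPa


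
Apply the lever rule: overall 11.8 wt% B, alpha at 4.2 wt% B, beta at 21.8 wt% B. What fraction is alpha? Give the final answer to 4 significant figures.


f_alpha = (C_beta - C0) / (C_beta - C_alpha)
f_alpha = (21.8 - 11.8) / (21.8 - 4.2)
f_alpha = 0.5682


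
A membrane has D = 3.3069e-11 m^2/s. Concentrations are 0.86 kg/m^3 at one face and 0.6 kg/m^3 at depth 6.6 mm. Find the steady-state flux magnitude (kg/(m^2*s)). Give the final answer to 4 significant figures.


J = -D * (dC/dx) = D * (C1 - C2) / dx
J = 3.3069e-11 * (0.86 - 0.6) / 6.6e-03
J = 1.303e-09 kg/(m^2*s)


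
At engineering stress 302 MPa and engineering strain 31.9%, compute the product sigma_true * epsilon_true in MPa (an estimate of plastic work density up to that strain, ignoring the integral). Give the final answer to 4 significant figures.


sigma_true = sigma_eng * (1 + epsilon_eng)
sigma_true = 302 * (1 + 0.319) = 398.338 MPa
epsilon_true = ln(1 + epsilon_eng)
epsilon_true = ln(1 + 0.319) = 0.276874
sigma_true * epsilon_true = 398.338 * 0.276874 = 110.3 MPa


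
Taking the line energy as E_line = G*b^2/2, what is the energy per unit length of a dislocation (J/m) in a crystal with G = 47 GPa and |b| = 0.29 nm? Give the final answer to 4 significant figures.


E = G*b^2/2
b = 0.29 nm = 2.9e-10 m
G = 47 GPa = 4.7e+10 Pa
E = 0.5 * 4.7e+10 * (2.9e-10)^2
E = 1.976e-09 J/m


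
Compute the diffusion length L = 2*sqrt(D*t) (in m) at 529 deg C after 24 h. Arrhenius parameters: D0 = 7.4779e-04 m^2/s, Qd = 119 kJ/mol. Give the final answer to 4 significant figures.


Step 1: D = D0 * exp(-Qd/(R*T))
T = 802.15 K
D = 7.4779e-04 * exp(-119e3 / (8.314 * 802.15)) = 1.33175e-11 m^2/s
Step 2: L = 2*sqrt(D*t)
t = 24 h = 86400 s
L = 2*sqrt(1.33175e-11 * 86400) = 2.145e-03 m


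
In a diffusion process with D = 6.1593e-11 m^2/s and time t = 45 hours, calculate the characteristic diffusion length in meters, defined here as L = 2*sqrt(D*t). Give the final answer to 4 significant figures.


t = 45 hr = 162000 s
Diffusion length = 2*sqrt(D*t)
= 2*sqrt(6.1593e-11 * 162000)
= 6.318e-03 m


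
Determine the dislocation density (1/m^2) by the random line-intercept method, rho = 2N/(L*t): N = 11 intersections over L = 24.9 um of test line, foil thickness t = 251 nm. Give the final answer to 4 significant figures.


rho = 2N / (L * t)
L = 24.9 um = 2.49e-05 m, t = 251 nm = 2.51e-07 m
rho = 2 * 11 / (2.49e-05 * 2.51e-07)
rho = 3.52e+12 1/m^2


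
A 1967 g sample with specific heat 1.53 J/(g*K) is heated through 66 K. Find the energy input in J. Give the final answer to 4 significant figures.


Q = m * cp * dT
Q = 1967 * 1.53 * 66
Q = 198600 J


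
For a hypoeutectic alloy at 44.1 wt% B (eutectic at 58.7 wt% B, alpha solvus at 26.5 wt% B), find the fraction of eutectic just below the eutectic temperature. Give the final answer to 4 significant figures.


f_primary = (C_e - C0) / (C_e - C_alpha_max)
f_primary = (58.7 - 44.1) / (58.7 - 26.5)
f_primary = 0.453416
f_eutectic = 1 - 0.453416 = 0.5466


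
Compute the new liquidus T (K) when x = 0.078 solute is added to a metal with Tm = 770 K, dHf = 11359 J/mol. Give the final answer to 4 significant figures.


dT = R*Tm^2*x / dHf
dT = 8.314 * 770^2 * 0.078 / 11359
dT = 33.849 K
T_new = 770 - 33.849 = 736.2 K


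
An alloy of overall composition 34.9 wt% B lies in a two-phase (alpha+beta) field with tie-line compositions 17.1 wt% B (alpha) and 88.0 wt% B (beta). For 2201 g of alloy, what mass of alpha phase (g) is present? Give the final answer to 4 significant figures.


f_alpha = (C_beta - C0) / (C_beta - C_alpha)
f_alpha = (88.0 - 34.9) / (88.0 - 17.1) = 0.748942
m_alpha = f_alpha * m_total = 0.748942 * 2201 = 1648 g


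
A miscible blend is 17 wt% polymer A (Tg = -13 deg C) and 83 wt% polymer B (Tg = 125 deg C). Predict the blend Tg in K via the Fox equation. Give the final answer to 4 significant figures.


1/Tg = w1/Tg1 + w2/Tg2 (in Kelvin)
Tg1 = 260.15 K, Tg2 = 398.15 K
1/Tg = 0.17/260.15 + 0.83/398.15
Tg = 365.2 K


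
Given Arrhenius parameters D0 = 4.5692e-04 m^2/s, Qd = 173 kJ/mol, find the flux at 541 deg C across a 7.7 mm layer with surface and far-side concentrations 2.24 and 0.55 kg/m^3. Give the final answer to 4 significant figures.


Step 1: D = D0 * exp(-Qd/(R*T))
T = 541 + 273.15 = 814.15 K
D = 4.5692e-04 * exp(-173e3 / (8.314 * 814.15)) = 3.63094e-15 m^2/s
Step 2: J = D * (C1 - C2) / dx
J = 3.63094e-15 * (2.24 - 0.55) / 7.7e-03
J = 7.969e-13 kg/(m^2*s)


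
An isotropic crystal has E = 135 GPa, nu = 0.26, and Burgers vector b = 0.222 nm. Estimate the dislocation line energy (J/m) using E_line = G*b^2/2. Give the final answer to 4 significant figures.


Step 1: G = E / (2*(1+nu))
G = 135 / (2*(1+0.26)) = 53.5714 GPa = 5.35714e+10 Pa
Step 2: E_line = G*b^2/2
b = 0.222 nm = 2.22e-10 m
E_line = 0.5 * 5.35714e+10 * (2.22e-10)^2 = 1.32e-09 J/m


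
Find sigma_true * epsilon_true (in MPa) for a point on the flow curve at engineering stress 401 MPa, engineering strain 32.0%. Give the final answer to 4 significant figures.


sigma_true = sigma_eng * (1 + epsilon_eng)
sigma_true = 401 * (1 + 0.32) = 529.32 MPa
epsilon_true = ln(1 + epsilon_eng)
epsilon_true = ln(1 + 0.32) = 0.277632
sigma_true * epsilon_true = 529.32 * 0.277632 = 147 MPa


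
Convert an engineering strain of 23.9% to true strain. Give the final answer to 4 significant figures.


epsilon_true = ln(1 + epsilon_eng)
epsilon_true = ln(1 + 0.239)
epsilon_true = 0.2143


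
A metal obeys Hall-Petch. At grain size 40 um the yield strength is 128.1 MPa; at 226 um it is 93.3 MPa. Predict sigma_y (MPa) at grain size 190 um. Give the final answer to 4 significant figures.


sigma_y = sigma0 + k / sqrt(d)
1/sqrt(d1) = 1/sqrt(4e-05) = 158.114;  1/sqrt(d2) = 66.519
k = (sigma1 - sigma2) / (1/sqrt(d1) - 1/sqrt(d2)) = (128.1 - 93.3) / (158.114 - 66.519) = 0.379934 MPa*m^0.5
sigma0 = sigma1 - k/sqrt(d1) = 128.1 - 0.379934*158.114 = 68.0272 MPa
sigma_y(d3) = 68.0272 + 0.379934 / sqrt(1.9e-04) = 95.59 MPa


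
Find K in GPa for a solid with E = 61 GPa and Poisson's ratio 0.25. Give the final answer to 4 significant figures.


K = E / (3*(1-2*nu))
K = 61 / (3*(1-2*0.25))
K = 40.67 GPa


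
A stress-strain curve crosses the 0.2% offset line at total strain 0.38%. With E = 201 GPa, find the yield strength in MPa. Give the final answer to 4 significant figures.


Offset strain = 0.002
Elastic strain at yield = total_strain - offset = 3.8e-03 - 0.002 = 1.8e-03
sigma_y = E * elastic_strain = 201000 * 1.8e-03
sigma_y = 361.8 MPa


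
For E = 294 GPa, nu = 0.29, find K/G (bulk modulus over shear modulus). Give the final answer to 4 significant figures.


G = E / (2*(1+nu))
G = 294 / (2*(1+0.29)) = 113.953 GPa
K = E / (3*(1-2*nu))
K = 294 / (3*(1-2*0.29)) = 233.333 GPa
K/G = 233.333 / 113.953 = 2.048


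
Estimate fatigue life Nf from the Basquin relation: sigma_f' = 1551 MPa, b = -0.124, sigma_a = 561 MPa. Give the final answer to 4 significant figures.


sigma_a = sigma_f' * (2*Nf)^b
2*Nf = (sigma_a / sigma_f')^(1/b)
2*Nf = (561 / 1551)^(1/-0.124)
2*Nf = 3644.89
Nf = 1822 cycles


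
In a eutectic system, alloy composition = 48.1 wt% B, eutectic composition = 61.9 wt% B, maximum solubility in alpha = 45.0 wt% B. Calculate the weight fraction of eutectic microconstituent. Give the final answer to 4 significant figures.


f_primary = (C_e - C0) / (C_e - C_alpha_max)
f_primary = (61.9 - 48.1) / (61.9 - 45.0)
f_primary = 0.816568
f_eutectic = 1 - 0.816568 = 0.1834


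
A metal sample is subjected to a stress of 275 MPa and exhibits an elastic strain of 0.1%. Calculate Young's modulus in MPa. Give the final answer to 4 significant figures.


E = sigma / epsilon
epsilon = 0.1% = 1e-03
E = 275 / 1e-03
E = 275000 MPa


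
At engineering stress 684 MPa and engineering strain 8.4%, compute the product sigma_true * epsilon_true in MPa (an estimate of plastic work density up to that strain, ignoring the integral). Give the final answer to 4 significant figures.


sigma_true = sigma_eng * (1 + epsilon_eng)
sigma_true = 684 * (1 + 0.084) = 741.456 MPa
epsilon_true = ln(1 + epsilon_eng)
epsilon_true = ln(1 + 0.084) = 0.0806579
sigma_true * epsilon_true = 741.456 * 0.0806579 = 59.8 MPa


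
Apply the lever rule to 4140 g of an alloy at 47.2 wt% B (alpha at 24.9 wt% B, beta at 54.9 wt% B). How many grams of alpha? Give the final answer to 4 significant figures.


f_alpha = (C_beta - C0) / (C_beta - C_alpha)
f_alpha = (54.9 - 47.2) / (54.9 - 24.9) = 0.256667
m_alpha = f_alpha * m_total = 0.256667 * 4140 = 1063 g


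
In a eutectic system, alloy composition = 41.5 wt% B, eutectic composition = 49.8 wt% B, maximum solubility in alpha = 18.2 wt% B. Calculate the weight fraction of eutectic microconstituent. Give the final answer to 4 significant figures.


f_primary = (C_e - C0) / (C_e - C_alpha_max)
f_primary = (49.8 - 41.5) / (49.8 - 18.2)
f_primary = 0.262658
f_eutectic = 1 - 0.262658 = 0.7373


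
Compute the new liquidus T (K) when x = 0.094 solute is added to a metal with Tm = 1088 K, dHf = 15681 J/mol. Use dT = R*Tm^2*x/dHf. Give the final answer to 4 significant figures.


dT = R*Tm^2*x / dHf
dT = 8.314 * 1088^2 * 0.094 / 15681
dT = 58.9959 K
T_new = 1088 - 58.9959 = 1029 K


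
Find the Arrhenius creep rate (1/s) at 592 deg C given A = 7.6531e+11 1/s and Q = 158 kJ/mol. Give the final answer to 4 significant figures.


rate = A * exp(-Q / (R*T))
T = 592 + 273.15 = 865.15 K
rate = 7.6531e+11 * exp(-158e3 / (8.314 * 865.15))
rate = 220.8 1/s


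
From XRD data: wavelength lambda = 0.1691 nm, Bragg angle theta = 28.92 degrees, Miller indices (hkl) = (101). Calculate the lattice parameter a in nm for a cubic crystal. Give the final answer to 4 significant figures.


d = lambda / (2*sin(theta))
d = 0.1691 / (2*sin(28.92 deg))
d = 0.174839 nm
a = d * sqrt(h^2+k^2+l^2) = 0.174839 * sqrt(2)
a = 0.2473 nm


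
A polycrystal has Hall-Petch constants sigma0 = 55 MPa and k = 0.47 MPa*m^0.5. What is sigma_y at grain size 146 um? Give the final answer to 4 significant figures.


sigma_y = sigma0 + k / sqrt(d)
d = 146 um = 1.46e-04 m
sigma_y = 55 + 0.47 / sqrt(1.46e-04)
sigma_y = 93.9 MPa


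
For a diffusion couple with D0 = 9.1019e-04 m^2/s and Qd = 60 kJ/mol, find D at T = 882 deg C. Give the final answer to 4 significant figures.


D = D0 * exp(-Qd / (R*T))
T = 1155.15 K
D = 9.1019e-04 * exp(-60e3 / (8.314 * 1155.15))
D = 1.762e-06 m^2/s


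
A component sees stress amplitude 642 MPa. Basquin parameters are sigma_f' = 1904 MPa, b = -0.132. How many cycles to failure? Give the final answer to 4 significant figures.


sigma_a = sigma_f' * (2*Nf)^b
2*Nf = (sigma_a / sigma_f')^(1/b)
2*Nf = (642 / 1904)^(1/-0.132)
2*Nf = 3773.61
Nf = 1887 cycles


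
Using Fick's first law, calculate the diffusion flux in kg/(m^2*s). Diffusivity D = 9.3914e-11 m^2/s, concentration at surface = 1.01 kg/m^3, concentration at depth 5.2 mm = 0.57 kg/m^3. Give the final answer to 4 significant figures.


J = -D * (dC/dx) = D * (C1 - C2) / dx
J = 9.3914e-11 * (1.01 - 0.57) / 5.2e-03
J = 7.947e-09 kg/(m^2*s)


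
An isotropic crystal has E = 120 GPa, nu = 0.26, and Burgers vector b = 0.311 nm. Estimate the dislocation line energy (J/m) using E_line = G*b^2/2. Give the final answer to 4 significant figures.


Step 1: G = E / (2*(1+nu))
G = 120 / (2*(1+0.26)) = 47.619 GPa = 4.7619e+10 Pa
Step 2: E_line = G*b^2/2
b = 0.311 nm = 3.11e-10 m
E_line = 0.5 * 4.7619e+10 * (3.11e-10)^2 = 2.303e-09 J/m


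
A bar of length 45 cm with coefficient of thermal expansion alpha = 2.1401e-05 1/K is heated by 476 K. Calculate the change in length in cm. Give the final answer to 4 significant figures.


dL = L0 * alpha * dT
dL = 45 * 2.1401e-05 * 476
dL = 0.4584 cm


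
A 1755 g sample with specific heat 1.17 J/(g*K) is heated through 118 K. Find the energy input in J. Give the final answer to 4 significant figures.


Q = m * cp * dT
Q = 1755 * 1.17 * 118
Q = 242300 J


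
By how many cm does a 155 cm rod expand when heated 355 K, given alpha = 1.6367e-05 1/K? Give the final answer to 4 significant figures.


dL = L0 * alpha * dT
dL = 155 * 1.6367e-05 * 355
dL = 0.9006 cm
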